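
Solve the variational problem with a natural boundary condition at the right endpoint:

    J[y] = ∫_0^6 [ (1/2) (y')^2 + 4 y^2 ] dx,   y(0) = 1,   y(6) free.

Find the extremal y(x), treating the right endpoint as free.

The Lagrangian L = (1/2) (y')^2 + 4 y^2 gives
    ∂L/∂y = 8 y,   ∂L/∂y' = y'.
Euler-Lagrange: y'' − 8 y = 0.
With k = sqrt(8), the general solution is
    y(x) = A cosh(sqrt(8) x) + B sinh(sqrt(8) x).
Fixed left endpoint y(0) = 1 ⇒ A = 1.
The right endpoint x = 6 is free, so the natural (transversality) condition is ∂L/∂y' |_{x=6} = 0, i.e. y'(6) = 0.
Compute y'(x) = A k sinh(k x) + B k cosh(k x), so
    y'(6) = A k sinh(k·6) + B k cosh(k·6) = 0
    ⇒ B = −A tanh(k·6) = − tanh(sqrt(8)·6).
Therefore the extremal is
    y(x) = cosh(sqrt(8) x) − tanh(sqrt(8)·6) sinh(sqrt(8) x).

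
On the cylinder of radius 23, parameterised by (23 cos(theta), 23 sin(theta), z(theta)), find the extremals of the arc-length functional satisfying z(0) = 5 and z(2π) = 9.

Parameterise the cylinder of radius R = 23 as
    r(θ) = (23 cos θ, 23 sin θ, z(θ)).
The arc-length element is
    ds = sqrt(529 + (dz/dθ)^2) dθ,
so the Lagrangian is L = sqrt(529 + z'^2).
L depends on z' only, not on z or θ, so ∂L/∂z = 0 and
    ∂L/∂z' = z' / sqrt(529 + z'^2).
The Euler-Lagrange equation gives
    d/dθ( z' / sqrt(529 + z'^2) ) = 0,
so z' is constant. Integrating once:
    z(θ) = a θ + b,
a helix on the cylinder (a straight line when the cylinder is unrolled). The constants a, b are determined by the endpoint conditions.
With endpoint conditions z(0) = 5 and z(2π) = 9: from z(0) = b we get b = 5, and a·2π + 5 = 9 gives a = 2/π, so
    z(θ) = (2/π) θ + 5.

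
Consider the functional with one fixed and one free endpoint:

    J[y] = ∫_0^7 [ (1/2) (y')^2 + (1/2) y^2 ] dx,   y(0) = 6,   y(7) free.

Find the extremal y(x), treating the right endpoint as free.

The Lagrangian L = (1/2) (y')^2 + (1/2) y^2 gives
    ∂L/∂y = 1 y,   ∂L/∂y' = y'.
Euler-Lagrange: y'' − y = 0.
With k = 1, the general solution is
    y(x) = A cosh(x) + B sinh(x).
Fixed left endpoint y(0) = 6 ⇒ A = 6.
The right endpoint x = 7 is free, so the natural (transversality) condition is ∂L/∂y' |_{x=7} = 0, i.e. y'(7) = 0.
Compute y'(x) = A k sinh(k x) + B k cosh(k x), so
    y'(7) = A k sinh(k·7) + B k cosh(k·7) = 0
    ⇒ B = −A tanh(k·7) = − 6 tanh(1·7).
Therefore the extremal is
    y(x) = 6 cosh(1 x) − 6 tanh(1·7) sinh(1 x).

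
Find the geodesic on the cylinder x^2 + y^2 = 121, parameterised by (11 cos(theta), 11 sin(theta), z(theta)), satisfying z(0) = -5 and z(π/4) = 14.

Parameterise the cylinder of radius R = 11 as
    r(θ) = (11 cos θ, 11 sin θ, z(θ)).
The arc-length element is
    ds = sqrt(121 + (dz/dθ)^2) dθ,
so the Lagrangian is L = sqrt(121 + z'^2).
L depends on z' only, not on z or θ, so ∂L/∂z = 0 and
    ∂L/∂z' = z' / sqrt(121 + z'^2).
The Euler-Lagrange equation gives
    d/dθ( z' / sqrt(121 + z'^2) ) = 0,
so z' is constant. Integrating once:
    z(θ) = a θ + b,
a helix on the cylinder (a straight line when the cylinder is unrolled). The constants a, b are determined by the endpoint conditions.
With endpoint conditions z(0) = -5 and z(π/4) = 14: from z(0) = b we get b = -5, and a·π/4 + -5 = 14 gives a = 76/π, so
    z(θ) = (76/π) θ − 5.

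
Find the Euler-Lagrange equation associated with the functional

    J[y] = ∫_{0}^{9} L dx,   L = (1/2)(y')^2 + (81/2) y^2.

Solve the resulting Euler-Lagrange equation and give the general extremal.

The Lagrangian is L = (1/2)(y')^2 + (81/2) y^2.
∂L/∂y = 81y.
∂L/∂y' = y'.
The Euler-Lagrange equation d/dx(∂L/∂y') − ∂L/∂y = 0 becomes:
    y'' - 81 y = 0
General solution: y(x) = A e^(9x) + B e^(-9x), where A and B are arbitrary constants fixed by the endpoint conditions.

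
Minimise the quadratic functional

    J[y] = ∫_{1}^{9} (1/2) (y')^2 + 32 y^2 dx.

The Lagrangian is L = (1/2) (y')^2 + 32 y^2.
Compute ∂L/∂y = 64y, ∂L/∂y' = y'.
The Euler-Lagrange equation d/dx(∂L/∂y') − ∂L/∂y = 0 reduces to
    y'' − 64 y = 0.
Its general solution is
    y(x) = A e^(8x) + B e^(−8x),
with A, B fixed by the endpoint conditions.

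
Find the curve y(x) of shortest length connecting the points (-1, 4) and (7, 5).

Arc-length functional: J[y] = ∫ sqrt(1 + (y')^2) dx.
Lagrangian L = sqrt(1 + (y')^2) has no explicit y dependence, so ∂L/∂y = 0 and the Euler-Lagrange equation gives
    d/dx( y' / sqrt(1 + (y')^2) ) = 0  ⇒  y' / sqrt(1 + (y')^2) = const.
Hence y' is constant, so y(x) is affine.
Fitting the endpoints (-1, 4) and (7, 5):
    slope m = (5 − 4) / (7 − (-1)) = 1/8,
    intercept c = 4 − m·(-1) = 33/8.
Extremal: y(x) = (1/8) x + 33/8.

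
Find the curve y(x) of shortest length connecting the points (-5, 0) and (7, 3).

Arc-length functional: J[y] = ∫ sqrt(1 + (y')^2) dx.
Lagrangian L = sqrt(1 + (y')^2) has no explicit y dependence, so ∂L/∂y = 0 and the Euler-Lagrange equation gives
    d/dx( y' / sqrt(1 + (y')^2) ) = 0  ⇒  y' / sqrt(1 + (y')^2) = const.
Hence y' is constant, so y(x) is affine.
Fitting the endpoints (-5, 0) and (7, 3):
    slope m = (3 − 0) / (7 − (-5)) = 1/4,
    intercept c = 0 − m·(-5) = 5/4.
Extremal: y(x) = (1/4) x + 5/4.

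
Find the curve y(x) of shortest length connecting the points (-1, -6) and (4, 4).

Arc-length functional: J[y] = ∫ sqrt(1 + (y')^2) dx.
Lagrangian L = sqrt(1 + (y')^2) has no explicit y dependence, so ∂L/∂y = 0 and the Euler-Lagrange equation gives
    d/dx( y' / sqrt(1 + (y')^2) ) = 0  ⇒  y' / sqrt(1 + (y')^2) = const.
Hence y' is constant, so y(x) is affine.
Fitting the endpoints (-1, -6) and (4, 4):
    slope m = (4 − (-6)) / (4 − (-1)) = 2,
    intercept c = (-6) − m·(-1) = -4.
Extremal: y(x) = 2 x - 4.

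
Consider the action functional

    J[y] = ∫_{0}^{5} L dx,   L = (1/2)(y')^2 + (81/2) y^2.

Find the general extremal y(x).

The Lagrangian is L = (1/2)(y')^2 + (81/2) y^2.
∂L/∂y = 81y.
∂L/∂y' = y'.
The Euler-Lagrange equation d/dx(∂L/∂y') − ∂L/∂y = 0 becomes:
    y'' - 81 y = 0
General solution: y(x) = A e^(9x) + B e^(-9x), where A and B are arbitrary constants fixed by the endpoint conditions.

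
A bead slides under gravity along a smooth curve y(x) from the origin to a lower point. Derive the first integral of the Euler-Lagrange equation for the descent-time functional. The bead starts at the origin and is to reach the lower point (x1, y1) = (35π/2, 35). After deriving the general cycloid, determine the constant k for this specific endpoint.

The Lagrangian L = sqrt((1 + y'^2) / y) has no explicit x dependence, so the Beltrami identity applies:
    L − y' ∂L/∂y' = C.
Compute ∂L/∂y' = y' / sqrt(y (1 + y'^2)).
Substitute:
    sqrt((1 + y'^2)/y) − y'·y' / sqrt(y (1 + y'^2))
    = (1 + y'^2) / sqrt(y (1 + y'^2)) − y'^2 / sqrt(y (1 + y'^2))
    = 1 / sqrt(y (1 + y'^2)) = C.
Squaring and rearranging gives the first integral
    y (1 + y'^2) = 1/C^2 =: k   (constant).
Solving this first-order ODE by the substitution
    y = (k/2)(1 − cos θ)
yields the cycloid parameterisation
    x(θ) = (k/2)(θ − sin θ),   y(θ) = (k/2)(1 − cos θ).
The constant k is fixed by the endpoint condition.
Now fit the given lower endpoint (x1, y1) = (35π/2, 35). At the bottom of the first arch (θ = π), the parametric equations give
    y(π) = (k/2)(1 − cos π) = k,
    x(π) = (k/2)(π − sin π) = kπ/2.
Matching y(π) = 35 gives k = 35, consistent with x(π) = 35π/2. Therefore the specific cycloid is
    x(θ) = (35/2)(θ − sin θ),   y(θ) = (35/2)(1 − cos θ).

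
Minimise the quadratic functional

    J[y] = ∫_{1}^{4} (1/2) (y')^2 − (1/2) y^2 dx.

The Lagrangian is L = (1/2) (y')^2 − (1/2) y^2.
Compute ∂L/∂y = -y, ∂L/∂y' = y'.
The Euler-Lagrange equation d/dx(∂L/∂y') − ∂L/∂y = 0 reduces to
    y'' + y = 0.
Its general solution is
    y(x) = A sin(x) + B cos(x),
with A, B fixed by the endpoint conditions.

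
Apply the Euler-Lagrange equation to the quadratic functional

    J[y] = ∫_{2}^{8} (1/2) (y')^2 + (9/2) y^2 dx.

The Lagrangian is L = (1/2) (y')^2 + (9/2) y^2.
Compute ∂L/∂y = 9y, ∂L/∂y' = y'.
The Euler-Lagrange equation d/dx(∂L/∂y') − ∂L/∂y = 0 reduces to
    y'' − 9 y = 0.
Its general solution is
    y(x) = A e^(3x) + B e^(−3x),
with A, B fixed by the endpoint conditions.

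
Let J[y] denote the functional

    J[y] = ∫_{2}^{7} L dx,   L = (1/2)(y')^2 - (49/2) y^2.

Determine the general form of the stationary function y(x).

The Lagrangian is L = (1/2)(y')^2 - (49/2) y^2.
∂L/∂y = -49y.
∂L/∂y' = y'.
The Euler-Lagrange equation d/dx(∂L/∂y') − ∂L/∂y = 0 becomes:
    y'' + 49 y = 0
General solution: y(x) = A sin(7x) + B cos(7x), where A and B are arbitrary constants fixed by the endpoint conditions.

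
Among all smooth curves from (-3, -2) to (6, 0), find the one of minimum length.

Arc-length functional: J[y] = ∫ sqrt(1 + (y')^2) dx.
Lagrangian L = sqrt(1 + (y')^2) has no explicit y dependence, so ∂L/∂y = 0 and the Euler-Lagrange equation gives
    d/dx( y' / sqrt(1 + (y')^2) ) = 0  ⇒  y' / sqrt(1 + (y')^2) = const.
Hence y' is constant, so y(x) is affine.
Fitting the endpoints (-3, -2) and (6, 0):
    slope m = (0 − (-2)) / (6 − (-3)) = 2/9,
    intercept c = (-2) − m·(-3) = -4/3.
Extremal: y(x) = (2/9) x - 4/3.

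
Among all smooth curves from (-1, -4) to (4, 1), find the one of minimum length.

Arc-length functional: J[y] = ∫ sqrt(1 + (y')^2) dx.
Lagrangian L = sqrt(1 + (y')^2) has no explicit y dependence, so ∂L/∂y = 0 and the Euler-Lagrange equation gives
    d/dx( y' / sqrt(1 + (y')^2) ) = 0  ⇒  y' / sqrt(1 + (y')^2) = const.
Hence y' is constant, so y(x) is affine.
Fitting the endpoints (-1, -4) and (4, 1):
    slope m = (1 − (-4)) / (4 − (-1)) = 1,
    intercept c = (-4) − m·(-1) = -3.
Extremal: y(x) = x - 3.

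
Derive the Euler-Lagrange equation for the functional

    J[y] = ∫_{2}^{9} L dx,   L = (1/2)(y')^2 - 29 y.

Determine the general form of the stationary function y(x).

The Lagrangian is L = (1/2)(y')^2 - 29 y.
∂L/∂y = -29.
∂L/∂y' = y'.
The Euler-Lagrange equation d/dx(∂L/∂y') − ∂L/∂y = 0 becomes:
    y'' + 29 = 0
General solution: y(x) = -(29/2) x^2 + A x + B, where A and B are arbitrary constants fixed by the endpoint conditions.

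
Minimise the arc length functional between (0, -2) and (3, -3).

Arc-length functional: J[y] = ∫ sqrt(1 + (y')^2) dx.
Lagrangian L = sqrt(1 + (y')^2) has no explicit y dependence, so ∂L/∂y = 0 and the Euler-Lagrange equation gives
    d/dx( y' / sqrt(1 + (y')^2) ) = 0  ⇒  y' / sqrt(1 + (y')^2) = const.
Hence y' is constant, so y(x) is affine.
Fitting the endpoints (0, -2) and (3, -3):
    slope m = ((-3) − (-2)) / (3 − 0) = -1/3,
    intercept c = (-2) − m·0 = -2.
Extremal: y(x) = (-1/3) x - 2.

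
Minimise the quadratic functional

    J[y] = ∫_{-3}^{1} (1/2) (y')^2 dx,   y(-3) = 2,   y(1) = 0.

The Lagrangian is L = (1/2) (y')^2.
Compute ∂L/∂y = 0, ∂L/∂y' = y'.
The Euler-Lagrange equation d/dx(∂L/∂y') − ∂L/∂y = 0 reduces to
    y'' = 0.
Its general solution is
    y(x) = A x + B,
with A, B fixed by the endpoint conditions.
Applying the endpoint conditions y(-3) = 2 and y(1) = 0: solve A·-3 + B = 2 and A·1 + B = 0. Subtracting gives A(1 − -3) = 0 − 2, so A = -1/2, and B = 2 − A·-3 = 1/2. Therefore
    y(x) = (-1/2) x + 1/2.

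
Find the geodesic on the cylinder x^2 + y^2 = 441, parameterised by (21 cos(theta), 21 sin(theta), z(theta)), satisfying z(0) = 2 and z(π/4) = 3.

Parameterise the cylinder of radius R = 21 as
    r(θ) = (21 cos θ, 21 sin θ, z(θ)).
The arc-length element is
    ds = sqrt(441 + (dz/dθ)^2) dθ,
so the Lagrangian is L = sqrt(441 + z'^2).
L depends on z' only, not on z or θ, so ∂L/∂z = 0 and
    ∂L/∂z' = z' / sqrt(441 + z'^2).
The Euler-Lagrange equation gives
    d/dθ( z' / sqrt(441 + z'^2) ) = 0,
so z' is constant. Integrating once:
    z(θ) = a θ + b,
a helix on the cylinder (a straight line when the cylinder is unrolled). The constants a, b are determined by the endpoint conditions.
With endpoint conditions z(0) = 2 and z(π/4) = 3: from z(0) = b we get b = 2, and a·π/4 + 2 = 3 gives a = 4/π, so
    z(θ) = (4/π) θ + 2.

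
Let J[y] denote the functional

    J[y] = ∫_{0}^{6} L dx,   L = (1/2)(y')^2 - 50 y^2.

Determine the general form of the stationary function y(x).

The Lagrangian is L = (1/2)(y')^2 - 50 y^2.
∂L/∂y = -100y.
∂L/∂y' = y'.
The Euler-Lagrange equation d/dx(∂L/∂y') − ∂L/∂y = 0 becomes:
    y'' + 100 y = 0
General solution: y(x) = A sin(10x) + B cos(10x), where A and B are arbitrary constants fixed by the endpoint conditions.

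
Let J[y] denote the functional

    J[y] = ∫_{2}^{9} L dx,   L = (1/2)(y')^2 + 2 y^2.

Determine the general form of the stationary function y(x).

The Lagrangian is L = (1/2)(y')^2 + 2 y^2.
∂L/∂y = 4y.
∂L/∂y' = y'.
The Euler-Lagrange equation d/dx(∂L/∂y') − ∂L/∂y = 0 becomes:
    y'' - 4 y = 0
General solution: y(x) = A e^(2x) + B e^(-2x), where A and B are arbitrary constants fixed by the endpoint conditions.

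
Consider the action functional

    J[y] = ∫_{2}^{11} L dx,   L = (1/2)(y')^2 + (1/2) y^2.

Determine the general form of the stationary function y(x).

The Lagrangian is L = (1/2)(y')^2 + (1/2) y^2.
∂L/∂y = y.
∂L/∂y' = y'.
The Euler-Lagrange equation d/dx(∂L/∂y') − ∂L/∂y = 0 becomes:
    y'' - y = 0
General solution: y(x) = A e^x + B e^(-x), where A and B are arbitrary constants fixed by the endpoint conditions.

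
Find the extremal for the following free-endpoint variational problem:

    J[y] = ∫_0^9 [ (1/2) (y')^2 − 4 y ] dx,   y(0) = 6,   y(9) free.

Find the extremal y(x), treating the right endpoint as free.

The Lagrangian L = (1/2) (y')^2 − 4 y gives
    ∂L/∂y = −4,   ∂L/∂y' = y'.
Euler-Lagrange: d/dx(y') − (−4) = 0, i.e. y'' + 4 = 0, so
    y(x) = −(4/2) x^2 + C1 x + C2.
Fixed left endpoint y(0) = 6 ⇒ C2 = 6.
The right endpoint x = 9 is free, so the natural (transversality) condition is ∂L/∂y' |_{x=9} = 0, i.e. y'(9) = 0.
Compute y'(x) = −4 x + C1, so y'(9) = −36 + C1 = 0 ⇒ C1 = 36.
Therefore the extremal is
    y(x) = −2 x^2 + 36 x + 6.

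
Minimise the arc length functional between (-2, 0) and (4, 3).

Arc-length functional: J[y] = ∫ sqrt(1 + (y')^2) dx.
Lagrangian L = sqrt(1 + (y')^2) has no explicit y dependence, so ∂L/∂y = 0 and the Euler-Lagrange equation gives
    d/dx( y' / sqrt(1 + (y')^2) ) = 0  ⇒  y' / sqrt(1 + (y')^2) = const.
Hence y' is constant, so y(x) is affine.
Fitting the endpoints (-2, 0) and (4, 3):
    slope m = (3 − 0) / (4 − (-2)) = 1/2,
    intercept c = 0 − m·(-2) = 1.
Extremal: y(x) = (1/2) x + 1.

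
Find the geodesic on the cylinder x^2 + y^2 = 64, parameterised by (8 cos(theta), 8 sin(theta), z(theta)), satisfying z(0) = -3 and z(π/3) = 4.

Parameterise the cylinder of radius R = 8 as
    r(θ) = (8 cos θ, 8 sin θ, z(θ)).
The arc-length element is
    ds = sqrt(64 + (dz/dθ)^2) dθ,
so the Lagrangian is L = sqrt(64 + z'^2).
L depends on z' only, not on z or θ, so ∂L/∂z = 0 and
    ∂L/∂z' = z' / sqrt(64 + z'^2).
The Euler-Lagrange equation gives
    d/dθ( z' / sqrt(64 + z'^2) ) = 0,
so z' is constant. Integrating once:
    z(θ) = a θ + b,
a helix on the cylinder (a straight line when the cylinder is unrolled). The constants a, b are determined by the endpoint conditions.
With endpoint conditions z(0) = -3 and z(π/3) = 4: from z(0) = b we get b = -3, and a·π/3 + -3 = 4 gives a = 21/π, so
    z(θ) = (21/π) θ − 3.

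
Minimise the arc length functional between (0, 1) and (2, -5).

Arc-length functional: J[y] = ∫ sqrt(1 + (y')^2) dx.
Lagrangian L = sqrt(1 + (y')^2) has no explicit y dependence, so ∂L/∂y = 0 and the Euler-Lagrange equation gives
    d/dx( y' / sqrt(1 + (y')^2) ) = 0  ⇒  y' / sqrt(1 + (y')^2) = const.
Hence y' is constant, so y(x) is affine.
Fitting the endpoints (0, 1) and (2, -5):
    slope m = ((-5) − 1) / (2 − 0) = -3,
    intercept c = 1 − m·0 = 1.
Extremal: y(x) = -3 x + 1.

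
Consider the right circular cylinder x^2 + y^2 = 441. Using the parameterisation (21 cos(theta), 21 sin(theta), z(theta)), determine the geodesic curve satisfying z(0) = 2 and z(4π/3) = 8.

Parameterise the cylinder of radius R = 21 as
    r(θ) = (21 cos θ, 21 sin θ, z(θ)).
The arc-length element is
    ds = sqrt(441 + (dz/dθ)^2) dθ,
so the Lagrangian is L = sqrt(441 + z'^2).
L depends on z' only, not on z or θ, so ∂L/∂z = 0 and
    ∂L/∂z' = z' / sqrt(441 + z'^2).
The Euler-Lagrange equation gives
    d/dθ( z' / sqrt(441 + z'^2) ) = 0,
so z' is constant. Integrating once:
    z(θ) = a θ + b,
a helix on the cylinder (a straight line when the cylinder is unrolled). The constants a, b are determined by the endpoint conditions.
With endpoint conditions z(0) = 2 and z(4π/3) = 8: from z(0) = b we get b = 2, and a·4π/3 + 2 = 8 gives a = 9/(2π), so
    z(θ) = (9/(2π)) θ + 2.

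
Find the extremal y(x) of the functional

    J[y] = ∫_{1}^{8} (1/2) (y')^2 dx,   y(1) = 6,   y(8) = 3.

The Lagrangian is L = (1/2) (y')^2.
Compute ∂L/∂y = 0, ∂L/∂y' = y'.
The Euler-Lagrange equation d/dx(∂L/∂y') − ∂L/∂y = 0 reduces to
    y'' = 0.
Its general solution is
    y(x) = A x + B,
with A, B fixed by the endpoint conditions.
Applying the endpoint conditions y(1) = 6 and y(8) = 3: solve A·1 + B = 6 and A·8 + B = 3. Subtracting gives A(8 − 1) = 3 − 6, so A = -3/7, and B = 6 − A·1 = 45/7. Therefore
    y(x) = (-3/7) x + 45/7.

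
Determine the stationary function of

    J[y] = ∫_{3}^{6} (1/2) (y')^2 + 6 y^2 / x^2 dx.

The Lagrangian is L = (1/2) (y')^2 + 6 y^2 / x^2.
Compute ∂L/∂y = 12y/x^2, ∂L/∂y' = y'.
The Euler-Lagrange equation d/dx(∂L/∂y') − ∂L/∂y = 0 reduces to
    y'' − 12/x^2 · y = 0  (x > 0).
Its general solution is
    y(x) = A x^4 + B x^(-3),
with A, B fixed by the endpoint conditions.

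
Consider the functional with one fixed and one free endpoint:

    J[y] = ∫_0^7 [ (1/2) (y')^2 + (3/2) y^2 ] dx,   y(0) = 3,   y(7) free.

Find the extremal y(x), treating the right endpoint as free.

The Lagrangian L = (1/2) (y')^2 + (3/2) y^2 gives
    ∂L/∂y = 3 y,   ∂L/∂y' = y'.
Euler-Lagrange: y'' − 3 y = 0.
With k = sqrt(3), the general solution is
    y(x) = A cosh(sqrt(3) x) + B sinh(sqrt(3) x).
Fixed left endpoint y(0) = 3 ⇒ A = 3.
The right endpoint x = 7 is free, so the natural (transversality) condition is ∂L/∂y' |_{x=7} = 0, i.e. y'(7) = 0.
Compute y'(x) = A k sinh(k x) + B k cosh(k x), so
    y'(7) = A k sinh(k·7) + B k cosh(k·7) = 0
    ⇒ B = −A tanh(k·7) = − 3 tanh(sqrt(3)·7).
Therefore the extremal is
    y(x) = 3 cosh(sqrt(3) x) − 3 tanh(sqrt(3)·7) sinh(sqrt(3) x).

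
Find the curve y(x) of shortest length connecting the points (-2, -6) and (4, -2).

Arc-length functional: J[y] = ∫ sqrt(1 + (y')^2) dx.
Lagrangian L = sqrt(1 + (y')^2) has no explicit y dependence, so ∂L/∂y = 0 and the Euler-Lagrange equation gives
    d/dx( y' / sqrt(1 + (y')^2) ) = 0  ⇒  y' / sqrt(1 + (y')^2) = const.
Hence y' is constant, so y(x) is affine.
Fitting the endpoints (-2, -6) and (4, -2):
    slope m = ((-2) − (-6)) / (4 − (-2)) = 2/3,
    intercept c = (-6) − m·(-2) = -14/3.
Extremal: y(x) = (2/3) x - 14/3.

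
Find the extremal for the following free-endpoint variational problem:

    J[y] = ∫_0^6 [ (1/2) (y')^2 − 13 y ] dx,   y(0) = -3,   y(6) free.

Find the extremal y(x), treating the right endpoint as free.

The Lagrangian L = (1/2) (y')^2 − 13 y gives
    ∂L/∂y = −13,   ∂L/∂y' = y'.
Euler-Lagrange: d/dx(y') − (−13) = 0, i.e. y'' + 13 = 0, so
    y(x) = −(13/2) x^2 + C1 x + C2.
Fixed left endpoint y(0) = -3 ⇒ C2 = -3.
The right endpoint x = 6 is free, so the natural (transversality) condition is ∂L/∂y' |_{x=6} = 0, i.e. y'(6) = 0.
Compute y'(x) = −13 x + C1, so y'(6) = −78 + C1 = 0 ⇒ C1 = 78.
Therefore the extremal is
    y(x) = −(13/2) x^2 + 78 x − 3.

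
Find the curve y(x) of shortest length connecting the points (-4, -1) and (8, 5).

Arc-length functional: J[y] = ∫ sqrt(1 + (y')^2) dx.
Lagrangian L = sqrt(1 + (y')^2) has no explicit y dependence, so ∂L/∂y = 0 and the Euler-Lagrange equation gives
    d/dx( y' / sqrt(1 + (y')^2) ) = 0  ⇒  y' / sqrt(1 + (y')^2) = const.
Hence y' is constant, so y(x) is affine.
Fitting the endpoints (-4, -1) and (8, 5):
    slope m = (5 − (-1)) / (8 − (-4)) = 1/2,
    intercept c = (-1) − m·(-4) = 1.
Extremal: y(x) = (1/2) x + 1.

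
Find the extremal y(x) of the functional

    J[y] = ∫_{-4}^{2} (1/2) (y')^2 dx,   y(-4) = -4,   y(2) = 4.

The Lagrangian is L = (1/2) (y')^2.
Compute ∂L/∂y = 0, ∂L/∂y' = y'.
The Euler-Lagrange equation d/dx(∂L/∂y') − ∂L/∂y = 0 reduces to
    y'' = 0.
Its general solution is
    y(x) = A x + B,
with A, B fixed by the endpoint conditions.
Applying the endpoint conditions y(-4) = -4 and y(2) = 4: solve A·-4 + B = -4 and A·2 + B = 4. Subtracting gives A(2 − -4) = 4 − -4, so A = 4/3, and B = -4 − A·-4 = 4/3. Therefore
    y(x) = (4/3) x + 4/3.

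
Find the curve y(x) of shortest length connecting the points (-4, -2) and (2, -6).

Arc-length functional: J[y] = ∫ sqrt(1 + (y')^2) dx.
Lagrangian L = sqrt(1 + (y')^2) has no explicit y dependence, so ∂L/∂y = 0 and the Euler-Lagrange equation gives
    d/dx( y' / sqrt(1 + (y')^2) ) = 0  ⇒  y' / sqrt(1 + (y')^2) = const.
Hence y' is constant, so y(x) is affine.
Fitting the endpoints (-4, -2) and (2, -6):
    slope m = ((-6) − (-2)) / (2 − (-4)) = -2/3,
    intercept c = (-2) − m·(-4) = -14/3.
Extremal: y(x) = (-2/3) x - 14/3.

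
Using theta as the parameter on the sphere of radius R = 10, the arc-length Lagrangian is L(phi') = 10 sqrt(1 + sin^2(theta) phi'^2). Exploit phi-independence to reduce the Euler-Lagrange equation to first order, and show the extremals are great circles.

On the sphere of radius R = 10 with spherical coordinates (θ, φ), the induced metric is
    ds^2 = 100(dθ^2 + sin^2(θ) dφ^2).
Parameterise by θ; the arc-length functional is
    J[φ] = ∫ 10 sqrt(1 + sin^2(θ) (dφ/dθ)^2) dθ,
so L = 10 sqrt(1 + sin^2(θ) φ'^2). Compute
    ∂L/∂φ = 0  (L has no explicit φ dependence),
    ∂L/∂φ' = 10 sin^2(θ) φ' / sqrt(1 + sin^2(θ) φ'^2).
Since ∂L/∂φ = 0, the Euler-Lagrange equation
    d/dθ(∂L/∂φ') − ∂L/∂φ = 0
reduces to d/dθ(∂L/∂φ') = 0, i.e. the momentum conjugate to φ is conserved:
    10 sin^2(θ) φ' / sqrt(1 + sin^2(θ) φ'^2) = C.
The overall factor of 10 is constant, so dividing through gives Clairaut's relation sin^2(θ) φ' / sqrt(1 + sin^2(θ) φ'^2) = C' (with C' = C/10). Solving for φ' and integrating gives the great-circle family
    cot(θ) = A cos(φ − φ_0),
i.e. the intersection of the sphere with a plane through the origin. The two constants A and φ_0 (equivalently C and one phase) are fixed by the two endpoint conditions.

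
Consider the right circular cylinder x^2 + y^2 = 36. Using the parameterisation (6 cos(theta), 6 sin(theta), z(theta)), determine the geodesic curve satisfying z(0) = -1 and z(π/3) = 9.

Parameterise the cylinder of radius R = 6 as
    r(θ) = (6 cos θ, 6 sin θ, z(θ)).
The arc-length element is
    ds = sqrt(36 + (dz/dθ)^2) dθ,
so the Lagrangian is L = sqrt(36 + z'^2).
L depends on z' only, not on z or θ, so ∂L/∂z = 0 and
    ∂L/∂z' = z' / sqrt(36 + z'^2).
The Euler-Lagrange equation gives
    d/dθ( z' / sqrt(36 + z'^2) ) = 0,
so z' is constant. Integrating once:
    z(θ) = a θ + b,
a helix on the cylinder (a straight line when the cylinder is unrolled). The constants a, b are determined by the endpoint conditions.
With endpoint conditions z(0) = -1 and z(π/3) = 9: from z(0) = b we get b = -1, and a·π/3 + -1 = 9 gives a = 30/π, so
    z(θ) = (30/π) θ − 1.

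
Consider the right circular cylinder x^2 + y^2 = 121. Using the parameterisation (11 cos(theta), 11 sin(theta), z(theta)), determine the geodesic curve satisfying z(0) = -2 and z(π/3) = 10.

Parameterise the cylinder of radius R = 11 as
    r(θ) = (11 cos θ, 11 sin θ, z(θ)).
The arc-length element is
    ds = sqrt(121 + (dz/dθ)^2) dθ,
so the Lagrangian is L = sqrt(121 + z'^2).
L depends on z' only, not on z or θ, so ∂L/∂z = 0 and
    ∂L/∂z' = z' / sqrt(121 + z'^2).
The Euler-Lagrange equation gives
    d/dθ( z' / sqrt(121 + z'^2) ) = 0,
so z' is constant. Integrating once:
    z(θ) = a θ + b,
a helix on the cylinder (a straight line when the cylinder is unrolled). The constants a, b are determined by the endpoint conditions.
With endpoint conditions z(0) = -2 and z(π/3) = 10: from z(0) = b we get b = -2, and a·π/3 + -2 = 10 gives a = 36/π, so
    z(θ) = (36/π) θ − 2.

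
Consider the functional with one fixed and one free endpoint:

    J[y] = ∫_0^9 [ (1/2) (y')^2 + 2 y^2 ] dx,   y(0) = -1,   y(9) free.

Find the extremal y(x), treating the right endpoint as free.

The Lagrangian L = (1/2) (y')^2 + 2 y^2 gives
    ∂L/∂y = 4 y,   ∂L/∂y' = y'.
Euler-Lagrange: y'' − 4 y = 0.
With k = 2, the general solution is
    y(x) = A cosh(2 x) + B sinh(2 x).
Fixed left endpoint y(0) = -1 ⇒ A = -1.
The right endpoint x = 9 is free, so the natural (transversality) condition is ∂L/∂y' |_{x=9} = 0, i.e. y'(9) = 0.
Compute y'(x) = A k sinh(k x) + B k cosh(k x), so
    y'(9) = A k sinh(k·9) + B k cosh(k·9) = 0
    ⇒ B = −A tanh(k·9) = tanh(2·9).
Therefore the extremal is
    y(x) = −cosh(2 x) + tanh(2·9) sinh(2 x).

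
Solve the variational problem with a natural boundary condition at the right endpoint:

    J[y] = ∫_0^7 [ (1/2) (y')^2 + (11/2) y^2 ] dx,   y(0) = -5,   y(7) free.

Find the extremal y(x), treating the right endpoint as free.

The Lagrangian L = (1/2) (y')^2 + (11/2) y^2 gives
    ∂L/∂y = 11 y,   ∂L/∂y' = y'.
Euler-Lagrange: y'' − 11 y = 0.
With k = sqrt(11), the general solution is
    y(x) = A cosh(sqrt(11) x) + B sinh(sqrt(11) x).
Fixed left endpoint y(0) = -5 ⇒ A = -5.
The right endpoint x = 7 is free, so the natural (transversality) condition is ∂L/∂y' |_{x=7} = 0, i.e. y'(7) = 0.
Compute y'(x) = A k sinh(k x) + B k cosh(k x), so
    y'(7) = A k sinh(k·7) + B k cosh(k·7) = 0
    ⇒ B = −A tanh(k·7) = 5 tanh(sqrt(11)·7).
Therefore the extremal is
    y(x) = −5 cosh(sqrt(11) x) + 5 tanh(sqrt(11)·7) sinh(sqrt(11) x).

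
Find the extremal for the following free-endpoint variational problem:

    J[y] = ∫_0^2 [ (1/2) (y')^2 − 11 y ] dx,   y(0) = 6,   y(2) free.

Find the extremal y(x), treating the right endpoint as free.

The Lagrangian L = (1/2) (y')^2 − 11 y gives
    ∂L/∂y = −11,   ∂L/∂y' = y'.
Euler-Lagrange: d/dx(y') − (−11) = 0, i.e. y'' + 11 = 0, so
    y(x) = −(11/2) x^2 + C1 x + C2.
Fixed left endpoint y(0) = 6 ⇒ C2 = 6.
The right endpoint x = 2 is free, so the natural (transversality) condition is ∂L/∂y' |_{x=2} = 0, i.e. y'(2) = 0.
Compute y'(x) = −11 x + C1, so y'(2) = −22 + C1 = 0 ⇒ C1 = 22.
Therefore the extremal is
    y(x) = −(11/2) x^2 + 22 x + 6.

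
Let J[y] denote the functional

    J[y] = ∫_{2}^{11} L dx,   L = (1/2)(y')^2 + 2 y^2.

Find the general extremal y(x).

The Lagrangian is L = (1/2)(y')^2 + 2 y^2.
∂L/∂y = 4y.
∂L/∂y' = y'.
The Euler-Lagrange equation d/dx(∂L/∂y') − ∂L/∂y = 0 becomes:
    y'' - 4 y = 0
General solution: y(x) = A e^(2x) + B e^(-2x), where A and B are arbitrary constants fixed by the endpoint conditions.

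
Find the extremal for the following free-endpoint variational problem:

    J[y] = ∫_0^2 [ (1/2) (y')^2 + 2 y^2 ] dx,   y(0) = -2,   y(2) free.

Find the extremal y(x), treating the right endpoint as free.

The Lagrangian L = (1/2) (y')^2 + 2 y^2 gives
    ∂L/∂y = 4 y,   ∂L/∂y' = y'.
Euler-Lagrange: y'' − 4 y = 0.
With k = 2, the general solution is
    y(x) = A cosh(2 x) + B sinh(2 x).
Fixed left endpoint y(0) = -2 ⇒ A = -2.
The right endpoint x = 2 is free, so the natural (transversality) condition is ∂L/∂y' |_{x=2} = 0, i.e. y'(2) = 0.
Compute y'(x) = A k sinh(k x) + B k cosh(k x), so
    y'(2) = A k sinh(k·2) + B k cosh(k·2) = 0
    ⇒ B = −A tanh(k·2) = 2 tanh(2·2).
Therefore the extremal is
    y(x) = −2 cosh(2 x) + 2 tanh(2·2) sinh(2 x).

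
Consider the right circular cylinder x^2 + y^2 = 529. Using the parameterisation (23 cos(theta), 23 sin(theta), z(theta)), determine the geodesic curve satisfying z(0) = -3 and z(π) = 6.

Parameterise the cylinder of radius R = 23 as
    r(θ) = (23 cos θ, 23 sin θ, z(θ)).
The arc-length element is
    ds = sqrt(529 + (dz/dθ)^2) dθ,
so the Lagrangian is L = sqrt(529 + z'^2).
L depends on z' only, not on z or θ, so ∂L/∂z = 0 and
    ∂L/∂z' = z' / sqrt(529 + z'^2).
The Euler-Lagrange equation gives
    d/dθ( z' / sqrt(529 + z'^2) ) = 0,
so z' is constant. Integrating once:
    z(θ) = a θ + b,
a helix on the cylinder (a straight line when the cylinder is unrolled). The constants a, b are determined by the endpoint conditions.
With endpoint conditions z(0) = -3 and z(π) = 6: from z(0) = b we get b = -3, and a·π + -3 = 6 gives a = 9/π, so
    z(θ) = (9/π) θ − 3.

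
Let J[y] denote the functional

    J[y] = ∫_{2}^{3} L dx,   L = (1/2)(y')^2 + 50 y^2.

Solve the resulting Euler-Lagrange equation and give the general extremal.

The Lagrangian is L = (1/2)(y')^2 + 50 y^2.
∂L/∂y = 100y.
∂L/∂y' = y'.
The Euler-Lagrange equation d/dx(∂L/∂y') − ∂L/∂y = 0 becomes:
    y'' - 100 y = 0
General solution: y(x) = A e^(10x) + B e^(-10x), where A and B are arbitrary constants fixed by the endpoint conditions.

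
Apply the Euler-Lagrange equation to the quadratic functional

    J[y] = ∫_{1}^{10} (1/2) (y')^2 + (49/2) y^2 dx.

The Lagrangian is L = (1/2) (y')^2 + (49/2) y^2.
Compute ∂L/∂y = 49y, ∂L/∂y' = y'.
The Euler-Lagrange equation d/dx(∂L/∂y') − ∂L/∂y = 0 reduces to
    y'' − 49 y = 0.
Its general solution is
    y(x) = A e^(7x) + B e^(−7x),
with A, B fixed by the endpoint conditions.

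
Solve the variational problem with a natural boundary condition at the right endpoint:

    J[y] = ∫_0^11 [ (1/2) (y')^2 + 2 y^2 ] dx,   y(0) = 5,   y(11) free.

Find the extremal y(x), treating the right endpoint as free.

The Lagrangian L = (1/2) (y')^2 + 2 y^2 gives
    ∂L/∂y = 4 y,   ∂L/∂y' = y'.
Euler-Lagrange: y'' − 4 y = 0.
With k = 2, the general solution is
    y(x) = A cosh(2 x) + B sinh(2 x).
Fixed left endpoint y(0) = 5 ⇒ A = 5.
The right endpoint x = 11 is free, so the natural (transversality) condition is ∂L/∂y' |_{x=11} = 0, i.e. y'(11) = 0.
Compute y'(x) = A k sinh(k x) + B k cosh(k x), so
    y'(11) = A k sinh(k·11) + B k cosh(k·11) = 0
    ⇒ B = −A tanh(k·11) = − 5 tanh(2·11).
Therefore the extremal is
    y(x) = 5 cosh(2 x) − 5 tanh(2·11) sinh(2 x).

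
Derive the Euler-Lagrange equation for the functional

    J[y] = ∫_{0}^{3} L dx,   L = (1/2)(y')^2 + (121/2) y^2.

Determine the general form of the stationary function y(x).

The Lagrangian is L = (1/2)(y')^2 + (121/2) y^2.
∂L/∂y = 121y.
∂L/∂y' = y'.
The Euler-Lagrange equation d/dx(∂L/∂y') − ∂L/∂y = 0 becomes:
    y'' - 121 y = 0
General solution: y(x) = A e^(11x) + B e^(-11x), where A and B are arbitrary constants fixed by the endpoint conditions.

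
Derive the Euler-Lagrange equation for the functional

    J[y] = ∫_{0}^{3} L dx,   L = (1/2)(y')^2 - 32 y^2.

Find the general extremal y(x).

The Lagrangian is L = (1/2)(y')^2 - 32 y^2.
∂L/∂y = -64y.
∂L/∂y' = y'.
The Euler-Lagrange equation d/dx(∂L/∂y') − ∂L/∂y = 0 becomes:
    y'' + 64 y = 0
General solution: y(x) = A sin(8x) + B cos(8x), where A and B are arbitrary constants fixed by the endpoint conditions.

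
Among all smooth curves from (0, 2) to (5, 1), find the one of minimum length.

Arc-length functional: J[y] = ∫ sqrt(1 + (y')^2) dx.
Lagrangian L = sqrt(1 + (y')^2) has no explicit y dependence, so ∂L/∂y = 0 and the Euler-Lagrange equation gives
    d/dx( y' / sqrt(1 + (y')^2) ) = 0  ⇒  y' / sqrt(1 + (y')^2) = const.
Hence y' is constant, so y(x) is affine.
Fitting the endpoints (0, 2) and (5, 1):
    slope m = (1 − 2) / (5 − 0) = -1/5,
    intercept c = 2 − m·0 = 2.
Extremal: y(x) = (-1/5) x + 2.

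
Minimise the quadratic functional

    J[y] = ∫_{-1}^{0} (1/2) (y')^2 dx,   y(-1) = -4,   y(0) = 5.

The Lagrangian is L = (1/2) (y')^2.
Compute ∂L/∂y = 0, ∂L/∂y' = y'.
The Euler-Lagrange equation d/dx(∂L/∂y') − ∂L/∂y = 0 reduces to
    y'' = 0.
Its general solution is
    y(x) = A x + B,
with A, B fixed by the endpoint conditions.
Applying the endpoint conditions y(-1) = -4 and y(0) = 5: solve A·-1 + B = -4 and A·0 + B = 5. Subtracting gives A(0 − -1) = 5 − -4, so A = 9, and B = -4 − A·-1 = 5. Therefore
    y(x) = 9 x + 5.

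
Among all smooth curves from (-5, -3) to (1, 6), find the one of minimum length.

Arc-length functional: J[y] = ∫ sqrt(1 + (y')^2) dx.
Lagrangian L = sqrt(1 + (y')^2) has no explicit y dependence, so ∂L/∂y = 0 and the Euler-Lagrange equation gives
    d/dx( y' / sqrt(1 + (y')^2) ) = 0  ⇒  y' / sqrt(1 + (y')^2) = const.
Hence y' is constant, so y(x) is affine.
Fitting the endpoints (-5, -3) and (1, 6):
    slope m = (6 − (-3)) / (1 − (-5)) = 3/2,
    intercept c = (-3) − m·(-5) = 9/2.
Extremal: y(x) = (3/2) x + 9/2.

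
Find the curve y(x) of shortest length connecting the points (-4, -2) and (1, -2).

Arc-length functional: J[y] = ∫ sqrt(1 + (y')^2) dx.
Lagrangian L = sqrt(1 + (y')^2) has no explicit y dependence, so ∂L/∂y = 0 and the Euler-Lagrange equation gives
    d/dx( y' / sqrt(1 + (y')^2) ) = 0  ⇒  y' / sqrt(1 + (y')^2) = const.
Hence y' is constant, so y(x) is affine.
Fitting the endpoints (-4, -2) and (1, -2):
    slope m = ((-2) − (-2)) / (1 − (-4)) = 0,
    intercept c = (-2) − m·(-4) = -2.
Extremal: y(x) = -2.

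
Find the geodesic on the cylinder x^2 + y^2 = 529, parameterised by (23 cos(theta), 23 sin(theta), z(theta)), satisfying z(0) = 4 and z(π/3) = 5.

Parameterise the cylinder of radius R = 23 as
    r(θ) = (23 cos θ, 23 sin θ, z(θ)).
The arc-length element is
    ds = sqrt(529 + (dz/dθ)^2) dθ,
so the Lagrangian is L = sqrt(529 + z'^2).
L depends on z' only, not on z or θ, so ∂L/∂z = 0 and
    ∂L/∂z' = z' / sqrt(529 + z'^2).
The Euler-Lagrange equation gives
    d/dθ( z' / sqrt(529 + z'^2) ) = 0,
so z' is constant. Integrating once:
    z(θ) = a θ + b,
a helix on the cylinder (a straight line when the cylinder is unrolled). The constants a, b are determined by the endpoint conditions.
With endpoint conditions z(0) = 4 and z(π/3) = 5: from z(0) = b we get b = 4, and a·π/3 + 4 = 5 gives a = 3/π, so
    z(θ) = (3/π) θ + 4.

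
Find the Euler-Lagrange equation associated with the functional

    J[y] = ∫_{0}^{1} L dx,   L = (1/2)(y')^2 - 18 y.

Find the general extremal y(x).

The Lagrangian is L = (1/2)(y')^2 - 18 y.
∂L/∂y = -18.
∂L/∂y' = y'.
The Euler-Lagrange equation d/dx(∂L/∂y') − ∂L/∂y = 0 becomes:
    y'' + 18 = 0
General solution: y(x) = -9 x^2 + A x + B, where A and B are arbitrary constants fixed by the endpoint conditions.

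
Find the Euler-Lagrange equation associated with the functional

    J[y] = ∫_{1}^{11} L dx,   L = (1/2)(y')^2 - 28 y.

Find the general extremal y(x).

The Lagrangian is L = (1/2)(y')^2 - 28 y.
∂L/∂y = -28.
∂L/∂y' = y'.
The Euler-Lagrange equation d/dx(∂L/∂y') − ∂L/∂y = 0 becomes:
    y'' + 28 = 0
General solution: y(x) = -14 x^2 + A x + B, where A and B are arbitrary constants fixed by the endpoint conditions.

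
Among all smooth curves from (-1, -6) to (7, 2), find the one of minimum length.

Arc-length functional: J[y] = ∫ sqrt(1 + (y')^2) dx.
Lagrangian L = sqrt(1 + (y')^2) has no explicit y dependence, so ∂L/∂y = 0 and the Euler-Lagrange equation gives
    d/dx( y' / sqrt(1 + (y')^2) ) = 0  ⇒  y' / sqrt(1 + (y')^2) = const.
Hence y' is constant, so y(x) is affine.
Fitting the endpoints (-1, -6) and (7, 2):
    slope m = (2 − (-6)) / (7 − (-1)) = 1,
    intercept c = (-6) − m·(-1) = -5.
Extremal: y(x) = x - 5.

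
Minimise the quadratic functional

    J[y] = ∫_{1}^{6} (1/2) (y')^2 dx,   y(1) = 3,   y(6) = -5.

The Lagrangian is L = (1/2) (y')^2.
Compute ∂L/∂y = 0, ∂L/∂y' = y'.
The Euler-Lagrange equation d/dx(∂L/∂y') − ∂L/∂y = 0 reduces to
    y'' = 0.
Its general solution is
    y(x) = A x + B,
with A, B fixed by the endpoint conditions.
Applying the endpoint conditions y(1) = 3 and y(6) = -5: solve A·1 + B = 3 and A·6 + B = -5. Subtracting gives A(6 − 1) = -5 − 3, so A = -8/5, and B = 3 − A·1 = 23/5. Therefore
    y(x) = (-8/5) x + 23/5.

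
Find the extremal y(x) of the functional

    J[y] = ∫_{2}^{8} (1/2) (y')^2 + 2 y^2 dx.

The Lagrangian is L = (1/2) (y')^2 + 2 y^2.
Compute ∂L/∂y = 4y, ∂L/∂y' = y'.
The Euler-Lagrange equation d/dx(∂L/∂y') − ∂L/∂y = 0 reduces to
    y'' − 4 y = 0.
Its general solution is
    y(x) = A e^(2x) + B e^(−2x),
with A, B fixed by the endpoint conditions.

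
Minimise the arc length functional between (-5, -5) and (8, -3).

Arc-length functional: J[y] = ∫ sqrt(1 + (y')^2) dx.
Lagrangian L = sqrt(1 + (y')^2) has no explicit y dependence, so ∂L/∂y = 0 and the Euler-Lagrange equation gives
    d/dx( y' / sqrt(1 + (y')^2) ) = 0  ⇒  y' / sqrt(1 + (y')^2) = const.
Hence y' is constant, so y(x) is affine.
Fitting the endpoints (-5, -5) and (8, -3):
    slope m = ((-3) − (-5)) / (8 − (-5)) = 2/13,
    intercept c = (-5) − m·(-5) = -55/13.
Extremal: y(x) = (2/13) x - 55/13.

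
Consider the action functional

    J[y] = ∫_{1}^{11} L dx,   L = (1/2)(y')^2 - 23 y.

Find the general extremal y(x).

The Lagrangian is L = (1/2)(y')^2 - 23 y.
∂L/∂y = -23.
∂L/∂y' = y'.
The Euler-Lagrange equation d/dx(∂L/∂y') − ∂L/∂y = 0 becomes:
    y'' + 23 = 0
General solution: y(x) = -(23/2) x^2 + A x + B, where A and B are arbitrary constants fixed by the endpoint conditions.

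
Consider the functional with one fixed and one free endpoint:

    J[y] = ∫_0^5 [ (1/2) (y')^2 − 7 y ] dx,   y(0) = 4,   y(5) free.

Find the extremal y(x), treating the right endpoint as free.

The Lagrangian L = (1/2) (y')^2 − 7 y gives
    ∂L/∂y = −7,   ∂L/∂y' = y'.
Euler-Lagrange: d/dx(y') − (−7) = 0, i.e. y'' + 7 = 0, so
    y(x) = −(7/2) x^2 + C1 x + C2.
Fixed left endpoint y(0) = 4 ⇒ C2 = 4.
The right endpoint x = 5 is free, so the natural (transversality) condition is ∂L/∂y' |_{x=5} = 0, i.e. y'(5) = 0.
Compute y'(x) = −7 x + C1, so y'(5) = −35 + C1 = 0 ⇒ C1 = 35.
Therefore the extremal is
    y(x) = −(7/2) x^2 + 35 x + 4.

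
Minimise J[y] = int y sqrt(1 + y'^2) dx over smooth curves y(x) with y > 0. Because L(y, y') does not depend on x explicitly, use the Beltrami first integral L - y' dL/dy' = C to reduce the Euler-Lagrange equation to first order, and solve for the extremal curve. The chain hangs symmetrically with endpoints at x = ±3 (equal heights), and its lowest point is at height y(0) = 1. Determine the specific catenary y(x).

The Lagrangian L(y, y') = y sqrt(1 + y'^2) has no explicit x dependence, so the Beltrami identity applies:
    L − y' ∂L/∂y' = C.
Compute ∂L/∂y' = y · y' / sqrt(1 + y'^2). Then
    L − y' ∂L/∂y'
    = y sqrt(1 + y'^2) − y · y'^2 / sqrt(1 + y'^2)
    = y (1 + y'^2 − y'^2) / sqrt(1 + y'^2)
    = y / sqrt(1 + y'^2) = C.
Squaring gives y^2 = C^2 (1 + y'^2), i.e.
    y'^2 = y^2 / C^2 − 1.
Separating variables,
    dy / sqrt(y^2 − C^2) = dx / C,
and integrating gives arccosh(y / C) = (x − a)/C, so
    y(x) = C cosh((x − a)/C),
the catenary. The constants C and a are fixed by the two endpoint conditions (and, for the hanging-chain problem, the length constraint selects C).
Now fit the given data. The endpoints x = ±3 are symmetric at equal height, so the catenary is even about its minimum: a = 0 and y(x) = C cosh(x/C). The lowest point is y(0) = C cosh(0) = C, and we are told y(0) = 1, so C = 1. Therefore
    y(x) = cosh(x),
and at the endpoints
    y(±3) = cosh(3).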